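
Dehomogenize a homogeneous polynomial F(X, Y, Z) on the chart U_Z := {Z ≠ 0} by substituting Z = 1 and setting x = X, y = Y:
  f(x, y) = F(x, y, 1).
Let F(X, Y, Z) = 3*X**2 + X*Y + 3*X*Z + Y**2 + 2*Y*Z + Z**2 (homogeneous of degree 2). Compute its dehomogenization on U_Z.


f(x, y) = 3*x**2 + x*y + 3*x + y**2 + 2*y + 1

On U_Z we set Z = 1. Each monomial c·X^i·Y^j·Z^k in F becomes c·x^i·y^j·1^k = c·x^i·y^j.
Substituting Z = 1: F(X, Y, 1) = 3*x**2 + x*y + 3*x + y**2 + 2*y + 1.
Note: deg(f) ≤ deg(F) = 2; strict inequality happens when F is divisible by Z (lost terms).


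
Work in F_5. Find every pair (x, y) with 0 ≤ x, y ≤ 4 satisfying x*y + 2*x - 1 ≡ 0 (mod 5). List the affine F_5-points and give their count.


Affine F_5-points: {(1, 4), (2, 1), (3, 0), (4, 2)}; count = 4.

For each of the 25 pairs (x, y) ∈ F_5², evaluate f(x, y) mod 5. Record the zeros.
  x = 0: [0↦4, 1↦4, 2↦4, 3↦4, 4↦4]  zeros at y ∈ ∅
  x = 1: [0↦1, 1↦2, 2↦3, 3↦4, 4↦0]  zeros at y ∈ {4}
  x = 2: [0↦3, 1↦0, 2↦2, 3↦4, 4↦1]  zeros at y ∈ {1}
  x = 3: [0↦0, 1↦3, 2↦1, 3↦4, 4↦2]  zeros at y ∈ {0}
  x = 4: [0↦2, 1↦1, 2↦0, 3↦4, 4↦3]  zeros at y ∈ {2}
Collecting zeros: affine points = {(1, 4), (2, 1), (3, 0), (4, 2)}.
Total count |C(F_5)_aff| = 4.


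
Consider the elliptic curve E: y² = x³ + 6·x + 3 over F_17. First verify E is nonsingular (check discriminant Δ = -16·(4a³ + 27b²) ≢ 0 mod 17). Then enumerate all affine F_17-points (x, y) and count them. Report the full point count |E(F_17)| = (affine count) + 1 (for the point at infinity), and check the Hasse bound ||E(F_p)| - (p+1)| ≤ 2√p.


Affine points = {(6, 0), (8, 6), (8, 11), (9, 2), (9, 15), (10, 3), (10, 14), (12, 1), (12, 16), (13, 0), (14, 3), (14, 14), (15, 0), (16, 8), (16, 9)}; affine count = 15; |E(F_17)| = 16.

Discriminant check: Δ ∝ 4a³ + 27b² = 4·6³ + 27·3² = 4·216 + 27·9 ≡ 2 (mod 17). Nonzero ⇒ E is nonsingular.
For each x ∈ F_17, compute rhs = x³ + 6·x + 3 mod 17, then count y ∈ F_17 with y² ≡ rhs.
  x = 0: rhs = 3, matching y values: none (0 points).
  x = 1: rhs = 10, matching y values: none (0 points).
  x = 2: rhs = 6, matching y values: none (0 points).
  x = 3: rhs = 14, matching y values: none (0 points).
  x = 4: rhs = 6, matching y values: none (0 points).
  x = 5: rhs = 5, matching y values: none (0 points).
  x = 6: rhs = 0, matching y values: 0 (1 points).
  x = 7: rhs = 14, matching y values: none (0 points).
  x = 8: rhs = 2, matching y values: 6, 11 (2 points).
  x = 9: rhs = 4, matching y values: 2, 15 (2 points).
  x = 10: rhs = 9, matching y values: 3, 14 (2 points).
  x = 11: rhs = 6, matching y values: none (0 points).
  x = 12: rhs = 1, matching y values: 1, 16 (2 points).
  x = 13: rhs = 0, matching y values: 0 (1 points).
  x = 14: rhs = 9, matching y values: 3, 14 (2 points).
  x = 15: rhs = 0, matching y values: 0 (1 points).
  x = 16: rhs = 13, matching y values: 8, 9 (2 points).
Total affine count: 15.
Full point count |E(F_17)| = 15 + 1 = 16.
Hasse bound: |16 − (17+1)| = |-2| = 2 ≤ 2√17 ≈ 8.2462 ✓.


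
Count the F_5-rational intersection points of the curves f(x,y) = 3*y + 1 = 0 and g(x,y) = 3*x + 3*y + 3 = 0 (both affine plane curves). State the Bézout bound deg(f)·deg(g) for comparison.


Common zeros: {(1, 3)}; count = 1; Bézout bound = 1.

deg(f) = 1, deg(g) = 1, so Bézout bound = 1.
Scan x ∈ F_5. For each x, list the y ∈ F_5 with f(x, y) ≡ 0 and those with g(x, y) ≡ 0 (mod 5); the common zeros in that column are the intersection.
  x = 0: f ≡ 0 at y ∈ {3}; g ≡ 0 at y ∈ {4}; common: ∅.
  x = 1: f ≡ 0 at y ∈ {3}; g ≡ 0 at y ∈ {3}; common: {3}.
  x = 2: f ≡ 0 at y ∈ {3}; g ≡ 0 at y ∈ {2}; common: ∅.
  x = 3: f ≡ 0 at y ∈ {3}; g ≡ 0 at y ∈ {1}; common: ∅.
  x = 4: f ≡ 0 at y ∈ {3}; g ≡ 0 at y ∈ {0}; common: ∅.
Collecting: common zeros = {(1, 3)}, so the count is 1.
Comparison with the Bézout bound: 1 ≤ 1 = deg(f)·deg(g), as expected for curves with no common component (the bound is attained).


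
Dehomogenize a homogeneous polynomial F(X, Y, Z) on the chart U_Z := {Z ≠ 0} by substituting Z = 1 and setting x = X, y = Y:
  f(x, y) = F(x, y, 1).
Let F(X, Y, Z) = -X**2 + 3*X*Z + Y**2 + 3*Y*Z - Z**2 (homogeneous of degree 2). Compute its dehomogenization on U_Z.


f(x, y) = -x**2 + 3*x + y**2 + 3*y - 1

On U_Z we set Z = 1. Each monomial c·X^i·Y^j·Z^k in F becomes c·x^i·y^j·1^k = c·x^i·y^j.
Substituting Z = 1: F(X, Y, 1) = -x**2 + 3*x + y**2 + 3*y - 1.
Note: deg(f) ≤ deg(F) = 2; strict inequality happens when F is divisible by Z (lost terms).


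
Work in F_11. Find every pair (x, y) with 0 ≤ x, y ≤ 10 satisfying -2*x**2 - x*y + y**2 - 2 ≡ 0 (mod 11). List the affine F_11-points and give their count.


Affine F_11-points: {(2, 1), (3, 1), (3, 2), (4, 6), (4, 9), (7, 2), (7, 5), (8, 9), (8, 10), (9, 10)}; count = 10.

For each of the 121 pairs (x, y) ∈ F_11², evaluate f(x, y) mod 11. Record the zeros.
  x = 0: [0↦9, 1↦10, 2↦2, 3↦7, 4↦3, 5↦1, 6↦1, 7↦3, 8↦7, 9↦2, 10↦10]  zeros at y ∈ ∅
  x = 1: [0↦7, 1↦7, 2↦9, 3↦2, 4↦8, 5↦5, 6↦4, 7↦5, 8↦8, 9↦2, 10↦9]  zeros at y ∈ ∅
  x = 2: [0↦1, 1↦0, 2↦1, 3↦4, 4↦9, 5↦5, 6↦3, 7↦3, 8↦5, 9↦9, 10↦4]  zeros at y ∈ {1}
  x = 3: [0↦2, 1↦0, 2↦0, 3↦2, 4↦6, 5↦1, 6↦9, 7↦8, 8↦9, 9↦1, 10↦6]  zeros at y ∈ {1, 2}
  x = 4: [0↦10, 1↦7, 2↦6, 3↦7, 4↦10, 5↦4, 6↦0, 7↦9, 8↦9, 9↦0, 10↦4]  zeros at y ∈ {6, 9}
  x = 5: [0↦3, 1↦10, 2↦8, 3↦8, 4↦10, 5↦3, 6↦9, 7↦6, 8↦5, 9↦6, 10↦9]  zeros at y ∈ ∅
  x = 6: [0↦3, 1↦9, 2↦6, 3↦5, 4↦6, 5↦9, 6↦3, 7↦10, 8↦8, 9↦8, 10↦10]  zeros at y ∈ ∅
  x = 7: [0↦10, 1↦4, 2↦0, 3↦9, 4↦9, 5↦0, 6↦4, 7↦10, 8↦7, 9↦6, 10↦7]  zeros at y ∈ {2, 5}
  x = 8: [0↦2, 1↦6, 2↦1, 3↦9, 4↦8, 5↦9, 6↦1, 7↦6, 8↦2, 9↦0, 10↦0]  zeros at y ∈ {9, 10}
  x = 9: [0↦1, 1↦4, 2↦9, 3↦5, 4↦3, 5↦3, 6↦5, 7↦9, 8↦4, 9↦1, 10↦0]  zeros at y ∈ {10}
  x = 10: [0↦7, 1↦9, 2↦2, 3↦8, 4↦5, 5↦4, 6↦5, 7↦8, 8↦2, 9↦9, 10↦7]  zeros at y ∈ ∅
Collecting zeros: affine points = {(2, 1), (3, 1), (3, 2), (4, 6), (4, 9), (7, 2), (7, 5), (8, 9), (8, 10), (9, 10)}.
Total count |C(F_11)_aff| = 10.


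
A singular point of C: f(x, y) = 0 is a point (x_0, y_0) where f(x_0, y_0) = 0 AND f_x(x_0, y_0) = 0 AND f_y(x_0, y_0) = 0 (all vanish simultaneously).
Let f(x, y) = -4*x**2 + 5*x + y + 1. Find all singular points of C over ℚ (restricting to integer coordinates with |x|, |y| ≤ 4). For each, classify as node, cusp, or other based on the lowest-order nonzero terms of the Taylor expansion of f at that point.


No singular points in the scanned grid; C is smooth there.

Compute partial derivatives:
  f_x = 5 - 8*x.
  f_y = 1.
f_y = 1 is a nonzero constant, so f_y never vanishes: no point (x, y) can satisfy f = f_x = f_y = 0. In particular no (x, y) ∈ {−4, ..., 4}² is singular; the curve is smooth.


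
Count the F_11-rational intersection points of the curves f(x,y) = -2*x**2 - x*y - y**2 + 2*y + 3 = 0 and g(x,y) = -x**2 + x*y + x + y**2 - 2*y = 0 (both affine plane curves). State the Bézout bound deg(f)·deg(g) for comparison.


Common zeros: {(6, 8), (6, 10)}; count = 2; Bézout bound = 4.

deg(f) = 2, deg(g) = 2, so Bézout bound = 4.
Scan x ∈ F_11. For each x, list the y ∈ F_11 with f(x, y) ≡ 0 and those with g(x, y) ≡ 0 (mod 11); the common zeros in that column are the intersection.
  x = 0: f ≡ 0 at y ∈ {3, 10}; g ≡ 0 at y ∈ {0, 2}; common: ∅.
  x = 1: f ≡ 0 at y ∈ {4, 8}; g ≡ 0 at y ∈ {0, 1}; common: ∅.
  x = 2: f ≡ 0 at y ∈ ∅; g ≡ 0 at y ∈ ∅; common: ∅.
  x = 3: f ≡ 0 at y ∈ ∅; g ≡ 0 at y ∈ {2, 8}; common: ∅.
  x = 4: f ≡ 0 at y ∈ {3, 6}; g ≡ 0 at y ∈ ∅; common: ∅.
  x = 5: f ≡ 0 at y ∈ ∅; g ≡ 0 at y ∈ {9, 10}; common: ∅.
  x = 6: f ≡ 0 at y ∈ {8, 10}; g ≡ 0 at y ∈ {8, 10}; common: {8, 10}.
  x = 7: f ≡ 0 at y ∈ ∅; g ≡ 0 at y ∈ ∅; common: ∅.
  x = 8: f ≡ 0 at y ∈ {1, 4}; g ≡ 0 at y ∈ ∅; common: ∅.
  x = 9: f ≡ 0 at y ∈ ∅; g ≡ 0 at y ∈ ∅; common: ∅.
  x = 10: f ≡ 0 at y ∈ ∅; g ≡ 0 at y ∈ ∅; common: ∅.
Collecting: common zeros = {(6, 8), (6, 10)}, so the count is 2.
Comparison with the Bézout bound: 2 ≤ 4 = deg(f)·deg(g), as expected for curves with no common component (the affine F_11-count falls short of the bound because intersections may lie at infinity, over extension fields, or carry multiplicity).


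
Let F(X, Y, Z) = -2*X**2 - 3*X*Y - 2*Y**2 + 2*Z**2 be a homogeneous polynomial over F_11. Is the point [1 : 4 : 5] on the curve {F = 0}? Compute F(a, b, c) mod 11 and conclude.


F(1,4,5) ≡ 4 (mod 11); P is NOT on the curve.

Evaluate F(1, 4, 5) term-by-term (mod 11).
  -2*X**2 ↦ -2·1·1·1 = -2
  -3*X*Y ↦ -3·1·4·1 = -12
  -2*Y**2 ↦ -2·1·16·1 = -32
  2*Z**2 ↦ 2·1·1·25 = 50
Sum: F(1, 4, 5) = (-2) + (-12) + (-32) + (50) = 4.
Reducing mod 11: 4 ≡ 4 (mod 11).
Since F(a, b, c) ≡ 4 ≠ 0 (mod 11), P does NOT lie on the curve.


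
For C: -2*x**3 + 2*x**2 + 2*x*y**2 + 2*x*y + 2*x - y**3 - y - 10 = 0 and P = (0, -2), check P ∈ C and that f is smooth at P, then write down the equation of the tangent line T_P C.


Tangent line at P: 6*x - 13*y - 26 = 0.

Step 1: f(0, -2) = 0, so P lies on C.
Step 2: partial derivatives
  f_x(x, y) = -6*x**2 + 4*x + 2*y**2 + 2*y + 2, f_y(x, y) = 4*x*y + 2*x - 3*y**2 - 1.
  f_x(P) = 6, f_y(P) = -13 (gradient nonzero, so P is smooth).
Step 3: tangent line at P: 6·(x − 0) + -13·(y − -2) = 0.
Expanding: 6*x - 13*y - 26 = 0.


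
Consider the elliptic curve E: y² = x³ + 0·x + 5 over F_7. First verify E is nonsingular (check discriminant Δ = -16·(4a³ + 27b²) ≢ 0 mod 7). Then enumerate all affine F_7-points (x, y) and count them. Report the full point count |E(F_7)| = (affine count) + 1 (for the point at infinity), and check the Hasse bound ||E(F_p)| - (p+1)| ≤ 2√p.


Affine points = {(3, 2), (3, 5), (5, 2), (5, 5), (6, 2), (6, 5)}; affine count = 6; |E(F_7)| = 7.

Discriminant check: Δ ∝ 4a³ + 27b² = 4·0³ + 27·5² = 4·0 + 27·25 ≡ 3 (mod 7). Nonzero ⇒ E is nonsingular.
For each x ∈ F_7, compute rhs = x³ + 0·x + 5 mod 7, then count y ∈ F_7 with y² ≡ rhs.
  x = 0: rhs = 5, matching y values: none (0 points).
  x = 1: rhs = 6, matching y values: none (0 points).
  x = 2: rhs = 6, matching y values: none (0 points).
  x = 3: rhs = 4, matching y values: 2, 5 (2 points).
  x = 4: rhs = 6, matching y values: none (0 points).
  x = 5: rhs = 4, matching y values: 2, 5 (2 points).
  x = 6: rhs = 4, matching y values: 2, 5 (2 points).
Total affine count: 6.
Full point count |E(F_7)| = 6 + 1 = 7.
Hasse bound: |7 − (7+1)| = |-1| = 1 ≤ 2√7 ≈ 5.2915 ✓.


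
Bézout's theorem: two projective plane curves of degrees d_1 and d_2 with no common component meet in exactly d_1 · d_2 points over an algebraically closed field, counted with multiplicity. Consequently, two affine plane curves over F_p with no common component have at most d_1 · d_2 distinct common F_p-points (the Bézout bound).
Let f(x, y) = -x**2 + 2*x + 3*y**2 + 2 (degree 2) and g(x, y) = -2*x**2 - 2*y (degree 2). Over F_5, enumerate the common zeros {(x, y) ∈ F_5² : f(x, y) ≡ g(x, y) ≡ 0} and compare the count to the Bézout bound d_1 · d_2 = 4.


Common zeros: {(2, 1)}; count = 1; Bézout bound = 4.

deg(f) = 2, deg(g) = 2, so Bézout bound = 4.
Scan x ∈ F_5. For each x, list the y ∈ F_5 with f(x, y) ≡ 0 and those with g(x, y) ≡ 0 (mod 5); the common zeros in that column are the intersection.
  x = 0: f ≡ 0 at y ∈ {1, 4}; g ≡ 0 at y ∈ {0}; common: ∅.
  x = 1: f ≡ 0 at y ∈ {2, 3}; g ≡ 0 at y ∈ {4}; common: ∅.
  x = 2: f ≡ 0 at y ∈ {1, 4}; g ≡ 0 at y ∈ {1}; common: {1}.
  x = 3: f ≡ 0 at y ∈ ∅; g ≡ 0 at y ∈ {1}; common: ∅.
  x = 4: f ≡ 0 at y ∈ ∅; g ≡ 0 at y ∈ {4}; common: ∅.
Collecting: common zeros = {(2, 1)}, so the count is 1.
Comparison with the Bézout bound: 1 ≤ 4 = deg(f)·deg(g), as expected for curves with no common component (the affine F_5-count falls short of the bound because intersections may lie at infinity, over extension fields, or carry multiplicity).


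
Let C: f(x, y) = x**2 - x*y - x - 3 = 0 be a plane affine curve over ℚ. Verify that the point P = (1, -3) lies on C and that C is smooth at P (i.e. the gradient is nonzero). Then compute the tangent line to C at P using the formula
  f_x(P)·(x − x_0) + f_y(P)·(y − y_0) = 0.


Tangent line at P: 4*x - y - 7 = 0.

Step 1: f(1, -3) = 0, so P lies on C.
Step 2: partial derivatives
  f_x(x, y) = 2*x - y - 1, f_y(x, y) = -x.
  f_x(P) = 4, f_y(P) = -1 (gradient nonzero, so P is smooth).
Step 3: tangent line at P: 4·(x − 1) + -1·(y − -3) = 0.
Expanding: 4*x - y - 7 = 0.


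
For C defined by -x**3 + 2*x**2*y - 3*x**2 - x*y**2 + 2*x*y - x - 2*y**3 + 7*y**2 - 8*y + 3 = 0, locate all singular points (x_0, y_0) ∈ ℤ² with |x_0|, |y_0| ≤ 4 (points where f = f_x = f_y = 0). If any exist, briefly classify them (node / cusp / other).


Singular points: {(0, 1)}; classification: node.

Compute partial derivatives:
  f_x = -3*x**2 + 4*x*y - 6*x - y**2 + 2*y - 1.
  f_y = 2*x**2 - 2*x*y + 2*x - 6*y**2 + 14*y - 8.
Scan x_0 ∈ {−4, ..., 4}. For each x_0, f_y(x_0, y) is a polynomial in y; find its integer roots y ∈ {−4, ..., 4}, then test f_x and f at those candidates.
  x = -4: f_y(-4, y) = -6*y**2 + 22*y + 16; no integer root y with |y| ≤ 4.
  x = -3: f_y(-3, y) = -6*y**2 + 20*y + 4; no integer root y with |y| ≤ 4.
  x = -2: f_y(-2, y) = -6*y**2 + 18*y - 4; no integer root y with |y| ≤ 4.
  x = -1: f_y(-1, y) = -6*y**2 + 16*y - 8; vanishes at y ∈ {2}. (-1, 2): f_x = -6 ≠ 0.
  x = 0: f_y(0, y) = -6*y**2 + 14*y - 8; vanishes at y ∈ {1}. (0, 1): f_x = 0, f = 0 — SINGULAR.
  x = 1: f_y(1, y) = -6*y**2 + 12*y - 4; no integer root y with |y| ≤ 4.
  x = 2: f_y(2, y) = -6*y**2 + 10*y + 4; vanishes at y ∈ {2}. (2, 2): f_x = -9 ≠ 0.
  x = 3: f_y(3, y) = -6*y**2 + 8*y + 16; no integer root y with |y| ≤ 4.
  x = 4: f_y(4, y) = -6*y**2 + 6*y + 32; no integer root y with |y| ≤ 4.
Only singular point on the grid: (0, 1).
Classify: substitute x = 0 + u, y = 1 + v and expand: f = -u**3 + 2*u**2*v - u**2 - u*v**2 - 2*v**3 + v**2.
No constant or linear terms (consistent with a singular point). Quadratic part: -u**2 + v**2. Cubic part: -u**3 + 2*u**2*v - u*v**2 - 2*v**3.
The quadratic part v**2 - u**2 = (v − u)(v + u) splits into two distinct linear factors, so there are two distinct tangent lines y − 1 = ±(x − 0) — this is a node (ordinary double point).
Classification: node.


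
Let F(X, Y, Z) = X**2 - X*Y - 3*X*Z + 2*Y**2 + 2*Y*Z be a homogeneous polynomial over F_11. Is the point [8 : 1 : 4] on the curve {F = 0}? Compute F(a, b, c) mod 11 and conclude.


F(8,1,4) ≡ 3 (mod 11); P is NOT on the curve.

Evaluate F(8, 1, 4) term-by-term (mod 11).
  X**2 ↦ 1·64·1·1 = 64
  -X*Y ↦ -1·8·1·1 = -8
  -3*X*Z ↦ -3·8·1·4 = -96
  2*Y**2 ↦ 2·1·1·1 = 2
  2*Y*Z ↦ 2·1·1·4 = 8
Sum: F(8, 1, 4) = (64) + (-8) + (-96) + (2) + (8) = -30.
Reducing mod 11: -30 ≡ 3 (mod 11).
Since F(a, b, c) ≡ 3 ≠ 0 (mod 11), P does NOT lie on the curve.


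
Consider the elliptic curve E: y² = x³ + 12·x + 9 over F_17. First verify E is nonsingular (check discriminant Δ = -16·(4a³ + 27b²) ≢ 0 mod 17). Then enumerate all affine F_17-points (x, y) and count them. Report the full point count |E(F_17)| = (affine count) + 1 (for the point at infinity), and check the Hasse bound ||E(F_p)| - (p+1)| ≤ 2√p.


Affine points = {(0, 3), (0, 14), (3, 2), (3, 15), (4, 6), (4, 11), (6, 5), (6, 12), (9, 8), (9, 9), (13, 4), (13, 13), (16, 8), (16, 9)}; affine count = 14; |E(F_17)| = 15.

Discriminant check: Δ ∝ 4a³ + 27b² = 4·12³ + 27·9² = 4·1728 + 27·81 ≡ 4 (mod 17). Nonzero ⇒ E is nonsingular.
For each x ∈ F_17, compute rhs = x³ + 12·x + 9 mod 17, then count y ∈ F_17 with y² ≡ rhs.
  x = 0: rhs = 9, matching y values: 3, 14 (2 points).
  x = 1: rhs = 5, matching y values: none (0 points).
  x = 2: rhs = 7, matching y values: none (0 points).
  x = 3: rhs = 4, matching y values: 2, 15 (2 points).
  x = 4: rhs = 2, matching y values: 6, 11 (2 points).
  x = 5: rhs = 7, matching y values: none (0 points).
  x = 6: rhs = 8, matching y values: 5, 12 (2 points).
  x = 7: rhs = 11, matching y values: none (0 points).
  x = 8: rhs = 5, matching y values: none (0 points).
  x = 9: rhs = 13, matching y values: 8, 9 (2 points).
  x = 10: rhs = 7, matching y values: none (0 points).
  x = 11: rhs = 10, matching y values: none (0 points).
  x = 12: rhs = 11, matching y values: none (0 points).
  x = 13: rhs = 16, matching y values: 4, 13 (2 points).
  x = 14: rhs = 14, matching y values: none (0 points).
  x = 15: rhs = 11, matching y values: none (0 points).
  x = 16: rhs = 13, matching y values: 8, 9 (2 points).
Total affine count: 14.
Full point count |E(F_17)| = 14 + 1 = 15.
Hasse bound: |15 − (17+1)| = |-3| = 3 ≤ 2√17 ≈ 8.2462 ✓.


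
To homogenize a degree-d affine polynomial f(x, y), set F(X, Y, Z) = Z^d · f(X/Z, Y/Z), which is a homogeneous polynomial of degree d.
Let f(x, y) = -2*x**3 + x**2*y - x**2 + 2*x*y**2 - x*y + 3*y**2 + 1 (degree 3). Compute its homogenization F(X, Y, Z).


F(X, Y, Z) = -2*X**3 + X**2*Y - X**2*Z + 2*X*Y**2 - X*Y*Z + 3*Y**2*Z + Z**3

deg(f) = 3.
Substitute x = X/Z, y = Y/Z into f, then multiply by Z^3.
  monomial -2·x^3·y^0 ↦ -2·X^3·Y^0·Z^0.
  monomial 1·x^2·y^1 ↦ 1·X^2·Y^1·Z^0.
  monomial -1·x^2·y^0 ↦ -1·X^2·Y^0·Z^1.
  monomial 2·x^1·y^2 ↦ 2·X^1·Y^2·Z^0.
  monomial -1·x^1·y^1 ↦ -1·X^1·Y^1·Z^1.
  monomial 3·x^0·y^2 ↦ 3·X^0·Y^2·Z^1.
  monomial 1·x^0·y^0 ↦ 1·X^0·Y^0·Z^3.
Collecting: F(X, Y, Z) = -2*X**3 + X**2*Y - X**2*Z + 2*X*Y**2 - X*Y*Z + 3*Y**2*Z + Z**3.


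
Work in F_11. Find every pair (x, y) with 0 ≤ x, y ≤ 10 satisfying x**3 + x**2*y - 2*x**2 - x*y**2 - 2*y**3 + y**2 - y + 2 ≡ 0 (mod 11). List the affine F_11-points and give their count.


Affine F_11-points: {(0, 1), (1, 8), (2, 10), (3, 0), (4, 1), (5, 0), (7, 9), (8, 1)}; count = 8.

For each of the 121 pairs (x, y) ∈ F_11², evaluate f(x, y) mod 11. Record the zeros.
  x = 0: [0↦2, 1↦0, 2↦10, 3↦9, 4↦7, 5↦3, 6↦7, 7↦7, 8↦2, 9↦2, 10↦6]  zeros at y ∈ {1}
  x = 1: [0↦1, 1↦10, 2↦7, 3↦2, 4↦5, 5↦4, 6↦9, 7↦8, 8↦0, 9↦6, 10↦3]  zeros at y ∈ {8}
  x = 2: [0↦2, 1↦2, 2↦10, 3↦3, 4↦2, 5↦6, 6↦3, 7↦3, 8↦5, 9↦8, 10↦0]  zeros at y ∈ {10}
  x = 3: [0↦0, 1↦4, 2↦3, 3↦7, 4↦4, 5↦4, 6↦6, 7↦9, 8↦1, 9↦3, 10↦3]  zeros at y ∈ {0}
  x = 4: [0↦1, 1↦0, 2↦3, 3↦9, 4↦6, 5↦4, 6↦2, 7↦10, 8↦5, 9↦8, 10↦7]  zeros at y ∈ {1}
  x = 5: [0↦0, 1↦7, 2↦5, 3↦4, 4↦3, 5↦1, 6↦8, 7↦1, 8↦1, 9↦7, 10↦7]  zeros at y ∈ {0}
  x = 6: [0↦3, 1↦9, 2↦4, 3↦9, 4↦1, 5↦1, 6↦8, 7↦10, 8↦6, 9↦6, 10↦9]  zeros at y ∈ ∅
  x = 7: [0↦5, 1↦1, 2↦6, 3↦8, 4↦6, 5↦10, 6↦8, 7↦10, 8↦4, 9↦0, 10↦8]  zeros at y ∈ {9}
  x = 8: [0↦1, 1↦0, 2↦6, 3↦7, 4↦2, 5↦1, 6↦3, 7↦7, 8↦1, 9↦6, 10↦10]  zeros at y ∈ {1}
  x = 9: [0↦8, 1↦1, 2↦10, 3↦1, 4↦6, 5↦2, 6↦10, 7↦7, 8↦3, 9↦8, 10↦10]  zeros at y ∈ ∅
  x = 10: [0↦10, 1↦10, 2↦2, 3↦7, 4↦2, 5↦8, 6↦2, 7↦5, 8↦5, 9↦1, 10↦3]  zeros at y ∈ ∅
Collecting zeros: affine points = {(0, 1), (1, 8), (2, 10), (3, 0), (4, 1), (5, 0), (7, 9), (8, 1)}.
Total count |C(F_11)_aff| = 8.


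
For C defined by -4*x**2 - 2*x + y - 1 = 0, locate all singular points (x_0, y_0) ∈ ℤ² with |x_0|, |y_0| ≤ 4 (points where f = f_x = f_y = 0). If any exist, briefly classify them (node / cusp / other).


No singular points in the scanned grid; C is smooth there.

Compute partial derivatives:
  f_x = -8*x - 2.
  f_y = 1.
f_y = 1 is a nonzero constant, so f_y never vanishes: no point (x, y) can satisfy f = f_x = f_y = 0. In particular no (x, y) ∈ {−4, ..., 4}² is singular; the curve is smooth.


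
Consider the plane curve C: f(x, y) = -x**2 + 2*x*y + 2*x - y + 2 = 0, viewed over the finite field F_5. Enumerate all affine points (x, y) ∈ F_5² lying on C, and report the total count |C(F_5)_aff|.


Affine F_5-points: {(0, 2), (1, 2), (2, 1), (4, 3)}; count = 4.

For each of the 25 pairs (x, y) ∈ F_5², evaluate f(x, y) mod 5. Record the zeros.
  x = 0: [0↦2, 1↦1, 2↦0, 3↦4, 4↦3]  zeros at y ∈ {2}
  x = 1: [0↦3, 1↦4, 2↦0, 3↦1, 4↦2]  zeros at y ∈ {2}
  x = 2: [0↦2, 1↦0, 2↦3, 3↦1, 4↦4]  zeros at y ∈ {1}
  x = 3: [0↦4, 1↦4, 2↦4, 3↦4, 4↦4]  zeros at y ∈ ∅
  x = 4: [0↦4, 1↦1, 2↦3, 3↦0, 4↦2]  zeros at y ∈ {3}
Collecting zeros: affine points = {(0, 2), (1, 2), (2, 1), (4, 3)}.
Total count |C(F_5)_aff| = 4.


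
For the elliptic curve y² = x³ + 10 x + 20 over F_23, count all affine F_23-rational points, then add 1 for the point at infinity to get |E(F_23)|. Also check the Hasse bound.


Affine points = {(1, 10), (1, 13), (2, 5), (2, 18), (3, 10), (3, 13), (4, 3), (4, 20), (10, 4), (10, 19), (11, 9), (11, 14), (13, 1), (13, 22), (14, 11), (14, 12), (15, 7), (15, 16), (18, 11), (18, 12), (19, 10), (19, 13), (20, 3), (20, 20), (22, 3), (22, 20)}; affine count = 26; |E(F_23)| = 27.

Discriminant check: Δ ∝ 4a³ + 27b² = 4·10³ + 27·20² = 4·1000 + 27·400 ≡ 11 (mod 23). Nonzero ⇒ E is nonsingular.
For each x ∈ F_23, compute rhs = x³ + 10·x + 20 mod 23, then count y ∈ F_23 with y² ≡ rhs.
  x = 0: rhs = 20, matching y values: none (0 points).
  x = 1: rhs = 8, matching y values: 10, 13 (2 points).
  x = 2: rhs = 2, matching y values: 5, 18 (2 points).
  x = 3: rhs = 8, matching y values: 10, 13 (2 points).
  x = 4: rhs = 9, matching y values: 3, 20 (2 points).
  x = 5: rhs = 11, matching y values: none (0 points).
  x = 6: rhs = 20, matching y values: none (0 points).
  x = 7: rhs = 19, matching y values: none (0 points).
  x = 8: rhs = 14, matching y values: none (0 points).
  x = 9: rhs = 11, matching y values: none (0 points).
  x = 10: rhs = 16, matching y values: 4, 19 (2 points).
  x = 11: rhs = 12, matching y values: 9, 14 (2 points).
  x = 12: rhs = 5, matching y values: none (0 points).
  x = 13: rhs = 1, matching y values: 1, 22 (2 points).
  x = 14: rhs = 6, matching y values: 11, 12 (2 points).
  x = 15: rhs = 3, matching y values: 7, 16 (2 points).
  x = 16: rhs = 21, matching y values: none (0 points).
  x = 17: rhs = 20, matching y values: none (0 points).
  x = 18: rhs = 6, matching y values: 11, 12 (2 points).
  x = 19: rhs = 8, matching y values: 10, 13 (2 points).
  x = 20: rhs = 9, matching y values: 3, 20 (2 points).
  x = 21: rhs = 15, matching y values: none (0 points).
  x = 22: rhs = 9, matching y values: 3, 20 (2 points).
Total affine count: 26.
Full point count |E(F_23)| = 26 + 1 = 27.
Hasse bound: |27 − (23+1)| = |3| = 3 ≤ 2√23 ≈ 9.5917 ✓.


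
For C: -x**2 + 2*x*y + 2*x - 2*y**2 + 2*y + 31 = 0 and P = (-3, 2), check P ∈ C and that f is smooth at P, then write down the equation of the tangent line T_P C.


Tangent line at P: 12*x - 12*y + 60 = 0.

Step 1: f(-3, 2) = 0, so P lies on C.
Step 2: partial derivatives
  f_x(x, y) = -2*x + 2*y + 2, f_y(x, y) = 2*x - 4*y + 2.
  f_x(P) = 12, f_y(P) = -12 (gradient nonzero, so P is smooth).
Step 3: tangent line at P: 12·(x − -3) + -12·(y − 2) = 0.
Expanding: 12*x - 12*y + 60 = 0.


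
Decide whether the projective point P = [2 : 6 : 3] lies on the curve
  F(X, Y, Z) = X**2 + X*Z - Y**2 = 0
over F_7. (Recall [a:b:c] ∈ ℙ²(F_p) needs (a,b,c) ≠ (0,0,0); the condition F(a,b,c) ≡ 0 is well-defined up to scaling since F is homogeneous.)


F(2,6,3) ≡ 2 (mod 7); P is NOT on the curve.

Evaluate F(2, 6, 3) term-by-term (mod 7).
  X**2 ↦ 1·4·1·1 = 4
  X*Z ↦ 1·2·1·3 = 6
  -Y**2 ↦ -1·1·36·1 = -36
Sum: F(2, 6, 3) = (4) + (6) + (-36) = -26.
Reducing mod 7: -26 ≡ 2 (mod 7).
Since F(a, b, c) ≡ 2 ≠ 0 (mod 7), P does NOT lie on the curve.


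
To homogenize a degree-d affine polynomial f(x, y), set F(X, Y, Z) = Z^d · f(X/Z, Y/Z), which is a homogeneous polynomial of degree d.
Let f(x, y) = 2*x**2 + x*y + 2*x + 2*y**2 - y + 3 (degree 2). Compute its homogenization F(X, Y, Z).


F(X, Y, Z) = 2*X**2 + X*Y + 2*X*Z + 2*Y**2 - Y*Z + 3*Z**2

deg(f) = 2.
Substitute x = X/Z, y = Y/Z into f, then multiply by Z^2.
  monomial 2·x^2·y^0 ↦ 2·X^2·Y^0·Z^0.
  monomial 1·x^1·y^1 ↦ 1·X^1·Y^1·Z^0.
  monomial 2·x^1·y^0 ↦ 2·X^1·Y^0·Z^1.
  monomial 2·x^0·y^2 ↦ 2·X^0·Y^2·Z^0.
  monomial -1·x^0·y^1 ↦ -1·X^0·Y^1·Z^1.
  monomial 3·x^0·y^0 ↦ 3·X^0·Y^0·Z^2.
Collecting: F(X, Y, Z) = 2*X**2 + X*Y + 2*X*Z + 2*Y**2 - Y*Z + 3*Z**2.


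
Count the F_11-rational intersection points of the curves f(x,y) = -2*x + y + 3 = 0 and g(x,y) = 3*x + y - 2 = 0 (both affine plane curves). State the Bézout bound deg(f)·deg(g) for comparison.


Common zeros: {(1, 10)}; count = 1; Bézout bound = 1.

deg(f) = 1, deg(g) = 1, so Bézout bound = 1.
Scan x ∈ F_11. For each x, list the y ∈ F_11 with f(x, y) ≡ 0 and those with g(x, y) ≡ 0 (mod 11); the common zeros in that column are the intersection.
  x = 0: f ≡ 0 at y ∈ {8}; g ≡ 0 at y ∈ {2}; common: ∅.
  x = 1: f ≡ 0 at y ∈ {10}; g ≡ 0 at y ∈ {10}; common: {10}.
  x = 2: f ≡ 0 at y ∈ {1}; g ≡ 0 at y ∈ {7}; common: ∅.
  x = 3: f ≡ 0 at y ∈ {3}; g ≡ 0 at y ∈ {4}; common: ∅.
  x = 4: f ≡ 0 at y ∈ {5}; g ≡ 0 at y ∈ {1}; common: ∅.
  x = 5: f ≡ 0 at y ∈ {7}; g ≡ 0 at y ∈ {9}; common: ∅.
  x = 6: f ≡ 0 at y ∈ {9}; g ≡ 0 at y ∈ {6}; common: ∅.
  x = 7: f ≡ 0 at y ∈ {0}; g ≡ 0 at y ∈ {3}; common: ∅.
  x = 8: f ≡ 0 at y ∈ {2}; g ≡ 0 at y ∈ {0}; common: ∅.
  x = 9: f ≡ 0 at y ∈ {4}; g ≡ 0 at y ∈ {8}; common: ∅.
  x = 10: f ≡ 0 at y ∈ {6}; g ≡ 0 at y ∈ {5}; common: ∅.
Collecting: common zeros = {(1, 10)}, so the count is 1.
Comparison with the Bézout bound: 1 ≤ 1 = deg(f)·deg(g), as expected for curves with no common component (the bound is attained).


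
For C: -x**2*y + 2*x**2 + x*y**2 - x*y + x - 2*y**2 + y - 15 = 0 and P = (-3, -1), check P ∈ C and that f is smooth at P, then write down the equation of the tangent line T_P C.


Tangent line at P: -15*x + 5*y - 40 = 0.

Step 1: f(-3, -1) = 0, so P lies on C.
Step 2: partial derivatives
  f_x(x, y) = -2*x*y + 4*x + y**2 - y + 1, f_y(x, y) = -x**2 + 2*x*y - x - 4*y + 1.
  f_x(P) = -15, f_y(P) = 5 (gradient nonzero, so P is smooth).
Step 3: tangent line at P: -15·(x − -3) + 5·(y − -1) = 0.
Expanding: -15*x + 5*y - 40 = 0.


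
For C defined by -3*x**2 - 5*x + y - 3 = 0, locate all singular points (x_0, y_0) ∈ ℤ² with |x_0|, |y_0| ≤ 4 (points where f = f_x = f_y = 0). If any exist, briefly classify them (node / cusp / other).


No singular points in the scanned grid; C is smooth there.

Compute partial derivatives:
  f_x = -6*x - 5.
  f_y = 1.
f_y = 1 is a nonzero constant, so f_y never vanishes: no point (x, y) can satisfy f = f_x = f_y = 0. In particular no (x, y) ∈ {−4, ..., 4}² is singular; the curve is smooth.


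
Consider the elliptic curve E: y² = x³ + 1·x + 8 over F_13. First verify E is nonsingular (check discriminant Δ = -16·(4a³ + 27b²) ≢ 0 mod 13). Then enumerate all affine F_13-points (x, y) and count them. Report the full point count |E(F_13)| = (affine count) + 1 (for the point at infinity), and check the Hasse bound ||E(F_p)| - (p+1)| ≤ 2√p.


Affine points = {(1, 6), (1, 7), (3, 5), (3, 8), (6, 3), (6, 10), (10, 2), (10, 11)}; affine count = 8; |E(F_13)| = 9.

Discriminant check: Δ ∝ 4a³ + 27b² = 4·1³ + 27·8² = 4·1 + 27·64 ≡ 3 (mod 13). Nonzero ⇒ E is nonsingular.
For each x ∈ F_13, compute rhs = x³ + 1·x + 8 mod 13, then count y ∈ F_13 with y² ≡ rhs.
  x = 0: rhs = 8, matching y values: none (0 points).
  x = 1: rhs = 10, matching y values: 6, 7 (2 points).
  x = 2: rhs = 5, matching y values: none (0 points).
  x = 3: rhs = 12, matching y values: 5, 8 (2 points).
  x = 4: rhs = 11, matching y values: none (0 points).
  x = 5: rhs = 8, matching y values: none (0 points).
  x = 6: rhs = 9, matching y values: 3, 10 (2 points).
  x = 7: rhs = 7, matching y values: none (0 points).
  x = 8: rhs = 8, matching y values: none (0 points).
  x = 9: rhs = 5, matching y values: none (0 points).
  x = 10: rhs = 4, matching y values: 2, 11 (2 points).
  x = 11: rhs = 11, matching y values: none (0 points).
  x = 12: rhs = 6, matching y values: none (0 points).
Total affine count: 8.
Full point count |E(F_13)| = 8 + 1 = 9.
Hasse bound: |9 − (13+1)| = |-5| = 5 ≤ 2√13 ≈ 7.2111 ✓.


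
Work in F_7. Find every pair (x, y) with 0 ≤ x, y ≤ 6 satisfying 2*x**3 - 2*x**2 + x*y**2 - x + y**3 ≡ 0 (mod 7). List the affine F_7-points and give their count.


Affine F_7-points: {(0, 0), (1, 3), (2, 6), (3, 6)}; count = 4.

For each of the 49 pairs (x, y) ∈ F_7², evaluate f(x, y) mod 7. Record the zeros.
  x = 0: [0↦0, 1↦1, 2↦1, 3↦6, 4↦1, 5↦6, 6↦6]  zeros at y ∈ {0}
  x = 1: [0↦6, 1↦1, 2↦4, 3↦0, 4↦2, 5↦2, 6↦6]  zeros at y ∈ {3}
  x = 2: [0↦6, 1↦2, 2↦1, 3↦2, 4↦4, 5↦6, 6↦0]  zeros at y ∈ {6}
  x = 3: [0↦5, 1↦2, 2↦4, 3↦3, 4↦5, 5↦2, 6↦0]  zeros at y ∈ {6}
  x = 4: [0↦1, 1↦6, 2↦4, 3↦1, 4↦3, 5↦2, 6↦4]  zeros at y ∈ ∅
  x = 5: [0↦6, 1↦5, 2↦6, 3↦1, 4↦3, 5↦4, 6↦3]  zeros at y ∈ ∅
  x = 6: [0↦4, 1↦4, 2↦1, 3↦1, 4↦3, 5↦6, 6↦2]  zeros at y ∈ ∅
Collecting zeros: affine points = {(0, 0), (1, 3), (2, 6), (3, 6)}.
Total count |C(F_7)_aff| = 4.


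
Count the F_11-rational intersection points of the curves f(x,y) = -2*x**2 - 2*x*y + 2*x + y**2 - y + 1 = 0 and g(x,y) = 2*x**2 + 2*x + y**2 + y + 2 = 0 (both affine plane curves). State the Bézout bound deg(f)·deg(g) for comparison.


Common zeros: ∅; count = 0; Bézout bound = 4.

deg(f) = 2, deg(g) = 2, so Bézout bound = 4.
Scan x ∈ F_11. For each x, list the y ∈ F_11 with f(x, y) ≡ 0 and those with g(x, y) ≡ 0 (mod 11); the common zeros in that column are the intersection.
  x = 0: f ≡ 0 at y ∈ ∅; g ≡ 0 at y ∈ {4, 6}; common: ∅.
  x = 1: f ≡ 0 at y ∈ {5, 9}; g ≡ 0 at y ∈ ∅; common: ∅.
  x = 2: f ≡ 0 at y ∈ {7, 9}; g ≡ 0 at y ∈ {5}; common: ∅.
  x = 3: f ≡ 0 at y ∈ {0, 7}; g ≡ 0 at y ∈ ∅; common: ∅.
  x = 4: f ≡ 0 at y ∈ ∅; g ≡ 0 at y ∈ {1, 9}; common: ∅.
  x = 5: f ≡ 0 at y ∈ ∅; g ≡ 0 at y ∈ ∅; common: ∅.
  x = 6: f ≡ 0 at y ∈ {5, 8}; g ≡ 0 at y ∈ {1, 9}; common: ∅.
  x = 7: f ≡ 0 at y ∈ ∅; g ≡ 0 at y ∈ ∅; common: ∅.
  x = 8: f ≡ 0 at y ∈ ∅; g ≡ 0 at y ∈ {5}; common: ∅.
  x = 9: f ≡ 0 at y ∈ {0, 8}; g ≡ 0 at y ∈ ∅; common: ∅.
  x = 10: f ≡ 0 at y ∈ ∅; g ≡ 0 at y ∈ {4, 6}; common: ∅.
Collecting: common zeros = ∅, so the count is 0.
Comparison with the Bézout bound: 0 ≤ 4 = deg(f)·deg(g), as expected for curves with no common component (the affine F_11-count falls short of the bound because intersections may lie at infinity, over extension fields, or carry multiplicity).


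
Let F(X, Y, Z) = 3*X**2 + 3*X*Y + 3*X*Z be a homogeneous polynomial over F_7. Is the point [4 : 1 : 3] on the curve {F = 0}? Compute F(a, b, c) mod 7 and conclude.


F(4,1,3) ≡ 5 (mod 7); P is NOT on the curve.

Evaluate F(4, 1, 3) term-by-term (mod 7).
  3*X**2 ↦ 3·16·1·1 = 48
  3*X*Y ↦ 3·4·1·1 = 12
  3*X*Z ↦ 3·4·1·3 = 36
Sum: F(4, 1, 3) = (48) + (12) + (36) = 96.
Reducing mod 7: 96 ≡ 5 (mod 7).
Since F(a, b, c) ≡ 5 ≠ 0 (mod 7), P does NOT lie on the curve.


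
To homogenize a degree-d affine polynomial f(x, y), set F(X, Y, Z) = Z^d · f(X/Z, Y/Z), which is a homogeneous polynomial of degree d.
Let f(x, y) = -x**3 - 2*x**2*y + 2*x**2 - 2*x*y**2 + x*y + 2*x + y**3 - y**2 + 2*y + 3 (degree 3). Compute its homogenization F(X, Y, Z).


F(X, Y, Z) = -X**3 - 2*X**2*Y + 2*X**2*Z - 2*X*Y**2 + X*Y*Z + 2*X*Z**2 + Y**3 - Y**2*Z + 2*Y*Z**2 + 3*Z**3

deg(f) = 3.
Substitute x = X/Z, y = Y/Z into f, then multiply by Z^3.
  monomial -1·x^3·y^0 ↦ -1·X^3·Y^0·Z^0.
  monomial -2·x^2·y^1 ↦ -2·X^2·Y^1·Z^0.
  monomial 2·x^2·y^0 ↦ 2·X^2·Y^0·Z^1.
  monomial -2·x^1·y^2 ↦ -2·X^1·Y^2·Z^0.
  monomial 1·x^1·y^1 ↦ 1·X^1·Y^1·Z^1.
  monomial 2·x^1·y^0 ↦ 2·X^1·Y^0·Z^2.
  monomial 1·x^0·y^3 ↦ 1·X^0·Y^3·Z^0.
  monomial -1·x^0·y^2 ↦ -1·X^0·Y^2·Z^1.
  monomial 2·x^0·y^1 ↦ 2·X^0·Y^1·Z^2.
  monomial 3·x^0·y^0 ↦ 3·X^0·Y^0·Z^3.
Collecting: F(X, Y, Z) = -X**3 - 2*X**2*Y + 2*X**2*Z - 2*X*Y**2 + X*Y*Z + 2*X*Z**2 + Y**3 - Y**2*Z + 2*Y*Z**2 + 3*Z**3.


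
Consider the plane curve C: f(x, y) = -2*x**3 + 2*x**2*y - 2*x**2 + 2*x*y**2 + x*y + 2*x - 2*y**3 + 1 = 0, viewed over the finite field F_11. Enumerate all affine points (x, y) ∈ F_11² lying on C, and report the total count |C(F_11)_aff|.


Affine F_11-points: {(0, 8), (1, 10), (5, 3), (6, 9), (7, 4), (7, 10)}; count = 6.

For each of the 121 pairs (x, y) ∈ F_11², evaluate f(x, y) mod 11. Record the zeros.
  x = 0: [0↦1, 1↦10, 2↦7, 3↦2, 4↦5, 5↦4, 6↦9, 7↦8, 8↦0, 9↦6, 10↦3]  zeros at y ∈ {8}
  x = 1: [0↦10, 1↦2, 2↦8, 3↦5, 4↦3, 5↦1, 6↦9, 7↦4, 8↦7, 9↦6, 10↦0]  zeros at y ∈ {10}
  x = 2: [0↦3, 1↦4, 2↦1, 3↦4, 4↦1, 5↦2, 6↦6, 7↦1, 8↦8, 9↦4, 10↦10]  zeros at y ∈ ∅
  x = 3: [0↦1, 1↦4, 2↦7, 3↦9, 4↦9, 5↦6, 6↦10, 7↦9, 8↦2, 9↦10, 10↦10]  zeros at y ∈ ∅
  x = 4: [0↦3, 1↦1, 2↦3, 3↦8, 4↦4, 5↦1, 6↦9, 7↦5, 8↦10, 9↦1, 10↦10]  zeros at y ∈ ∅
  x = 5: [0↦8, 1↦5, 2↦10, 3↦0, 4↦7, 5↦8, 6↦2, 7↦10, 8↦9, 9↦9, 10↦9]  zeros at y ∈ {3}
  x = 6: [0↦4, 1↦4, 2↦5, 3↦6, 4↦6, 5↦4, 6↦10, 7↦1, 8↦9, 9↦0, 10↦6]  zeros at y ∈ {9}
  x = 7: [0↦1, 1↦8, 2↦9, 3↦3, 4↦0, 5↦10, 6↦10, 7↦10, 8↦9, 9↦6, 10↦0]  zeros at y ∈ {4, 10}
  x = 8: [0↦9, 1↦5, 2↦10, 3↦1, 4↦10, 5↦3, 6↦1, 7↦3, 8↦8, 9↦4, 10↦1]  zeros at y ∈ ∅
  x = 9: [0↦5, 1↦5, 2↦7, 3↦10, 4↦2, 5↦4, 6↦4, 7↦1, 8↦5, 9↦4, 10↦8]  zeros at y ∈ ∅
  x = 10: [0↦10, 1↦7, 2↦10, 3↦7, 4↦8, 5↦1, 6↦7, 7↦3, 8↦10, 9↦5, 10↦9]  zeros at y ∈ ∅
Collecting zeros: affine points = {(0, 8), (1, 10), (5, 3), (6, 9), (7, 4), (7, 10)}.
Total count |C(F_11)_aff| = 6.


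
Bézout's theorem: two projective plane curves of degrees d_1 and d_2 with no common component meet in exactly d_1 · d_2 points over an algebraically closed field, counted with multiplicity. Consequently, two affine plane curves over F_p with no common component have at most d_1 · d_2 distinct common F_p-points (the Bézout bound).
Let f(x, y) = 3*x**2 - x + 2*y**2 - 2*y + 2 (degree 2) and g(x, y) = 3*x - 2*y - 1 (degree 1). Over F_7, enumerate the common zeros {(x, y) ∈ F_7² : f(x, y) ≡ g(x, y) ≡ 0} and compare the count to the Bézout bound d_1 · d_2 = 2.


Common zeros: {(0, 3)}; count = 1; Bézout bound = 2.

deg(f) = 2, deg(g) = 1, so Bézout bound = 2.
Scan x ∈ F_7. For each x, list the y ∈ F_7 with f(x, y) ≡ 0 and those with g(x, y) ≡ 0 (mod 7); the common zeros in that column are the intersection.
  x = 0: f ≡ 0 at y ∈ {3, 5}; g ≡ 0 at y ∈ {3}; common: {3}.
  x = 1: f ≡ 0 at y ∈ {4}; g ≡ 0 at y ∈ {1}; common: ∅.
  x = 2: f ≡ 0 at y ∈ ∅; g ≡ 0 at y ∈ {6}; common: ∅.
  x = 3: f ≡ 0 at y ∈ ∅; g ≡ 0 at y ∈ {4}; common: ∅.
  x = 4: f ≡ 0 at y ∈ {4}; g ≡ 0 at y ∈ {2}; common: ∅.
  x = 5: f ≡ 0 at y ∈ {3, 5}; g ≡ 0 at y ∈ {0}; common: ∅.
  x = 6: f ≡ 0 at y ∈ ∅; g ≡ 0 at y ∈ {5}; common: ∅.
Collecting: common zeros = {(0, 3)}, so the count is 1.
Comparison with the Bézout bound: 1 ≤ 2 = deg(f)·deg(g), as expected for curves with no common component (the affine F_7-count falls short of the bound because intersections may lie at infinity, over extension fields, or carry multiplicity).


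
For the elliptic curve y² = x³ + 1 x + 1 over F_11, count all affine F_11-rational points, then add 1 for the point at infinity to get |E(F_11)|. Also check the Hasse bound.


Affine points = {(0, 1), (0, 10), (1, 5), (1, 6), (2, 0), (3, 3), (3, 8), (4, 5), (4, 6), (6, 5), (6, 6), (8, 2), (8, 9)}; affine count = 13; |E(F_11)| = 14.

Discriminant check: Δ ∝ 4a³ + 27b² = 4·1³ + 27·1² = 4·1 + 27·1 ≡ 9 (mod 11). Nonzero ⇒ E is nonsingular.
For each x ∈ F_11, compute rhs = x³ + 1·x + 1 mod 11, then count y ∈ F_11 with y² ≡ rhs.
  x = 0: rhs = 1, matching y values: 1, 10 (2 points).
  x = 1: rhs = 3, matching y values: 5, 6 (2 points).
  x = 2: rhs = 0, matching y values: 0 (1 points).
  x = 3: rhs = 9, matching y values: 3, 8 (2 points).
  x = 4: rhs = 3, matching y values: 5, 6 (2 points).
  x = 5: rhs = 10, matching y values: none (0 points).
  x = 6: rhs = 3, matching y values: 5, 6 (2 points).
  x = 7: rhs = 10, matching y values: none (0 points).
  x = 8: rhs = 4, matching y values: 2, 9 (2 points).
  x = 9: rhs = 2, matching y values: none (0 points).
  x = 10: rhs = 10, matching y values: none (0 points).
Total affine count: 13.
Full point count |E(F_11)| = 13 + 1 = 14.
Hasse bound: |14 − (11+1)| = |2| = 2 ≤ 2√11 ≈ 6.6332 ✓.


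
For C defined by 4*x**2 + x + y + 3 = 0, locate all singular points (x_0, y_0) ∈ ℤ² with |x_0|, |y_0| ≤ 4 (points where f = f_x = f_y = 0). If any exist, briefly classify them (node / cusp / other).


No singular points in the scanned grid; C is smooth there.

Compute partial derivatives:
  f_x = 8*x + 1.
  f_y = 1.
f_y = 1 is a nonzero constant, so f_y never vanishes: no point (x, y) can satisfy f = f_x = f_y = 0. In particular no (x, y) ∈ {−4, ..., 4}² is singular; the curve is smooth.


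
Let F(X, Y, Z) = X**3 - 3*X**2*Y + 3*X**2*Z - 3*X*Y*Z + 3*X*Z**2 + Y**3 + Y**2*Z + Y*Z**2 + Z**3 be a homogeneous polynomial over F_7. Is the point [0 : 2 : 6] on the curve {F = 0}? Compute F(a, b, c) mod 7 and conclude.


F(0,2,6) ≡ 5 (mod 7); P is NOT on the curve.

Evaluate F(0, 2, 6) term-by-term (mod 7).
  X**3 ↦ 1·0·1·1 = 0
  -3*X**2*Y ↦ -3·0·2·1 = 0
  3*X**2*Z ↦ 3·0·1·6 = 0
  -3*X*Y*Z ↦ -3·0·2·6 = 0
  3*X*Z**2 ↦ 3·0·1·36 = 0
  Y**3 ↦ 1·1·8·1 = 8
  Y**2*Z ↦ 1·1·4·6 = 24
  Y*Z**2 ↦ 1·1·2·36 = 72
  Z**3 ↦ 1·1·1·216 = 216
Sum: F(0, 2, 6) = (0) + (0) + (0) + (0) + (0) + (8) + (24) + (72) + (216) = 320.
Reducing mod 7: 320 ≡ 5 (mod 7).
Since F(a, b, c) ≡ 5 ≠ 0 (mod 7), P does NOT lie on the curve.


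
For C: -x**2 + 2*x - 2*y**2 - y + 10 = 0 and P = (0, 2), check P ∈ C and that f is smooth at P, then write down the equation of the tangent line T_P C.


Tangent line at P: 2*x - 9*y + 18 = 0.

Step 1: f(0, 2) = 0, so P lies on C.
Step 2: partial derivatives
  f_x(x, y) = 2 - 2*x, f_y(x, y) = -4*y - 1.
  f_x(P) = 2, f_y(P) = -9 (gradient nonzero, so P is smooth).
Step 3: tangent line at P: 2·(x − 0) + -9·(y − 2) = 0.
Expanding: 2*x - 9*y + 18 = 0.


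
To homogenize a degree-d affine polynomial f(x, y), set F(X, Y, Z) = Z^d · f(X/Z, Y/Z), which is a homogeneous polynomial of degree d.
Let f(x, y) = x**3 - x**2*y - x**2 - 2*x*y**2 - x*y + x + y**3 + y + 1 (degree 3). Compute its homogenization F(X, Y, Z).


F(X, Y, Z) = X**3 - X**2*Y - X**2*Z - 2*X*Y**2 - X*Y*Z + X*Z**2 + Y**3 + Y*Z**2 + Z**3

deg(f) = 3.
Substitute x = X/Z, y = Y/Z into f, then multiply by Z^3.
  monomial 1·x^3·y^0 ↦ 1·X^3·Y^0·Z^0.
  monomial -1·x^2·y^1 ↦ -1·X^2·Y^1·Z^0.
  monomial -1·x^2·y^0 ↦ -1·X^2·Y^0·Z^1.
  monomial -2·x^1·y^2 ↦ -2·X^1·Y^2·Z^0.
  monomial -1·x^1·y^1 ↦ -1·X^1·Y^1·Z^1.
  monomial 1·x^1·y^0 ↦ 1·X^1·Y^0·Z^2.
  monomial 1·x^0·y^3 ↦ 1·X^0·Y^3·Z^0.
  monomial 1·x^0·y^1 ↦ 1·X^0·Y^1·Z^2.
  monomial 1·x^0·y^0 ↦ 1·X^0·Y^0·Z^3.
Collecting: F(X, Y, Z) = X**3 - X**2*Y - X**2*Z - 2*X*Y**2 - X*Y*Z + X*Z**2 + Y**3 + Y*Z**2 + Z**3.
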